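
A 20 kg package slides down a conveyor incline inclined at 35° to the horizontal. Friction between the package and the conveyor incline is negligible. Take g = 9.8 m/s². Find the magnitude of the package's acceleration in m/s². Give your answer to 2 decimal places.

5.62 m/s²

Resolving the weight along the incline: the component pulling the package down the slope is mg sin 35° = 20 × 9.8 × 0.5736 = 112.426 N, and the normal force is N = mg cos 35° = 20 × 9.8 × 0.8192 = 160.563 N.
With no friction the net force along the incline is 112.426 N, so a = g sin 35° = 112.426 / 20 = 5.6213 m/s².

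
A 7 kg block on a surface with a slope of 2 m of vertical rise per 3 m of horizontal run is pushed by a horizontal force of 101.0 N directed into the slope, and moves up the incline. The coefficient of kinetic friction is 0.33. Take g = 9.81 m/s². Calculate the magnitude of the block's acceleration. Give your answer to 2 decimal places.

The horizontal push has components F cos 33.69° = 101.0 × 0.8321 = 84.042 N up the incline and F sin 33.69° = 101.0 × 0.5547 = 56.025 N pressing into the surface.
The normal force is therefore N = mg cos 33.69° + F sin 33.69° = 57.140 + 56.025 = 113.165 N, and kinetic friction down the slope is μN = 0.33 × 113.165 = 37.344 N.
Along the incline: F cos 33.69° − mg sin 33.69° − μN = ma, so 84.042 − 38.091 − 37.344 = 7 a, giving a = 1.2296 m/s².

1.23 m/s²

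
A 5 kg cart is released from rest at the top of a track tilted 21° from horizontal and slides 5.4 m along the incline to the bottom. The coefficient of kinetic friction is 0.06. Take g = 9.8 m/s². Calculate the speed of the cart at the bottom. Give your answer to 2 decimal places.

5.66 m/s

The weight component along the incline is mg sin 21° = 17.560 N and the normal force is N = mg cos 21° = 45.745 N.
Friction up the slope is f = μN = 0.06 × 45.745 = 2.745 N, so the net downslope force is 17.560 − 2.745 = 14.815 N and a = 14.815 / 5 = 2.9630 m/s².
Starting from rest over a distance of 5.4 m, v² = 2aL = 2 × 2.9630 × 5.4 = 32.0004, so v = 5.6569 m/s.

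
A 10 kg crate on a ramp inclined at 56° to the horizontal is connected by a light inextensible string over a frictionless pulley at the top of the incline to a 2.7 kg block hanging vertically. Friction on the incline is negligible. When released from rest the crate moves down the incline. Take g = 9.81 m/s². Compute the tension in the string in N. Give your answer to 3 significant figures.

38.1 N

For the crate on the incline: the weight component along the slope is m₁g sin 56° = 10 × 9.81 × 0.8290 = 81.325 N and the normal force is N = m₁g cos 56° = 54.857 N.
Newton's second law for the crate (down-slope positive): 81.325 − T = 10 a. For the hanging block (upward positive): T − 2.7 × 9.81 = 2.7 a.
Adding the two equations eliminates T: 54.838 = 12.7 a, so a = 4.3180 m/s².
Then from the hanging block's equation, T = 2.7 × (9.81 + 4.3180) = 38.146 N.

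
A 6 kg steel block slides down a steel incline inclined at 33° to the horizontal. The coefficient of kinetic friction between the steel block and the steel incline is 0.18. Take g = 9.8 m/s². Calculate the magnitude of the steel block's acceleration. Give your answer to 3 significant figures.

3.86 m/s²

Resolving the weight along the incline: the component pulling the steel block down the slope is mg sin 33° = 6 × 9.8 × 0.5446 = 32.022 N, and the normal force is N = mg cos 33° = 6 × 9.8 × 0.8387 = 49.316 N.
Kinetic friction acts up the slope with magnitude f = μN = 0.18 × 49.316 = 8.877 N.
Net force along the incline is 32.022 − 8.877 = 23.145 N, so a = 23.145 / 6 = 3.8575 m/s².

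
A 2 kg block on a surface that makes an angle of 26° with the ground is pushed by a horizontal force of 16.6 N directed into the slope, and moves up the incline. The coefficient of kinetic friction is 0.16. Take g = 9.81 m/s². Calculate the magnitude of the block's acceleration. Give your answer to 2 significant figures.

The horizontal push has components F cos 26° = 16.6 × 0.8988 = 14.920 N up the incline and F sin 26° = 16.6 × 0.4384 = 7.277 N pressing into the surface.
The normal force is therefore N = mg cos 26° + F sin 26° = 17.634 + 7.277 = 24.911 N, and kinetic friction down the slope is μN = 0.16 × 24.911 = 3.986 N.
Along the incline: F cos 26° − mg sin 26° − μN = ma, so 14.920 − 8.601 − 3.986 = 2 a, giving a = 1.1665 m/s².

1.2 m/s²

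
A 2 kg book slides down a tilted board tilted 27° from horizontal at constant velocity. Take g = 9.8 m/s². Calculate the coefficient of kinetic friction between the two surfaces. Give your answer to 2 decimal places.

0.51

At constant velocity the net force along the incline is zero: mg sin 27° = μ mg cos 27°.
So μ = tan 27° = 0.4540 / 0.8910 = 0.5095.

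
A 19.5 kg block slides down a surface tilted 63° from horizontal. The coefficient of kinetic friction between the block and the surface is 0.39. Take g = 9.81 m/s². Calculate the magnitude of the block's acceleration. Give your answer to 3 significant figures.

Resolving the weight along the incline: the component pulling the block down the slope is mg sin 63° = 19.5 × 9.81 × 0.8910 = 170.444 N, and the normal force is N = mg cos 63° = 19.5 × 9.81 × 0.4540 = 86.848 N.
Kinetic friction acts up the slope with magnitude f = μN = 0.39 × 86.848 = 33.871 N.
Net force along the incline is 170.444 − 33.871 = 136.573 N, so a = 136.573 / 19.5 = 7.0037 m/s².

7.00 m/s²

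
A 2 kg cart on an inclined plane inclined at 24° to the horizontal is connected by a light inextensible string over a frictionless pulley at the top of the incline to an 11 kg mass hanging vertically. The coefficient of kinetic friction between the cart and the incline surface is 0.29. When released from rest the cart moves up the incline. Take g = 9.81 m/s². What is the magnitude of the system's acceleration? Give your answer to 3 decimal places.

7.287 m/s²

For the cart on the incline: the weight component along the slope is m₁g sin 24° = 2 × 9.81 × 0.4067 = 7.979 N and the normal force is N = m₁g cos 24° = 17.924 N.
Kinetic friction opposes the cart's motion up the incline: f = μN = 0.29 × 17.924 = 5.198 N acting down the slope.
Newton's second law for the cart (up-slope positive): T − 7.979 − 5.198 = 2 a. For the hanging mass (downward positive): 11 × 9.81 − T = 11 a.
Adding the two equations eliminates T: 94.733 = 13 a, so a = 7.2872 m/s².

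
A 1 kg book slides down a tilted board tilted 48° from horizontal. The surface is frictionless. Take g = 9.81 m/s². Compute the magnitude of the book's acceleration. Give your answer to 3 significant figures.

Resolving the weight along the incline: the component pulling the book down the slope is mg sin 48° = 1 × 9.81 × 0.7431 = 7.290 N, and the normal force is N = mg cos 48° = 1 × 9.81 × 0.6691 = 6.564 N.
With no friction the net force along the incline is 7.290 N, so a = g sin 48° = 7.290 / 1 = 7.2900 m/s².

7.29 m/s²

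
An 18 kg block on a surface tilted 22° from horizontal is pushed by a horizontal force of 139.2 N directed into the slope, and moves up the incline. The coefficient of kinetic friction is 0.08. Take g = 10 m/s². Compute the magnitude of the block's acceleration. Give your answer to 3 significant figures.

2.45 m/s²

The horizontal push has components F cos 22° = 139.2 × 0.9272 = 129.066 N up the incline and F sin 22° = 139.2 × 0.3746 = 52.144 N pressing into the surface.
The normal force is therefore N = mg cos 22° + F sin 22° = 166.896 + 52.144 = 219.040 N, and kinetic friction down the slope is μN = 0.08 × 219.040 = 17.523 N.
Along the incline: F cos 22° − mg sin 22° − μN = ma, so 129.066 − 67.428 − 17.523 = 18 a, giving a = 2.4508 m/s².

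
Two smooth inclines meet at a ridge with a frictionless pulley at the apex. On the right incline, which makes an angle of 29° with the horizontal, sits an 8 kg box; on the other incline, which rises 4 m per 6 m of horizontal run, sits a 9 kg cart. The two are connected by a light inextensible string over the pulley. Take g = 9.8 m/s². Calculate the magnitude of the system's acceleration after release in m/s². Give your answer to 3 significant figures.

0.642 m/s²

Resolve each weight along its own incline: the 8 kg mass has component 8 × 9.8 × sin 29° = 38.009 N down its slope, and the 9 kg mass has 9 × 9.8 × sin 33.69° = 48.925 N down its slope.
The 9 kg side's 48.925 N exceeds the other side's 38.009 N, so that mass slides down and the 8 kg mass slides up. Taking that direction as positive, Newton's second law for the whole system gives 48.925 − 38.009 = (8 + 9) a, so a = 10.916 / 17 = 0.6421 m/s².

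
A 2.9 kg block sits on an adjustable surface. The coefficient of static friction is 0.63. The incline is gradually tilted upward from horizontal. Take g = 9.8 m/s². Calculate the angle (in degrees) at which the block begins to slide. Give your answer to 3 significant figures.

At the threshold of sliding, static friction is at its maximum μ_s N and exactly balances the weight component along the incline: mg sin θ = μ_s mg cos θ.
Hence tan θ = μ_s = 0.63, so θ = arctan(0.63) = 32.2109°.

32.2°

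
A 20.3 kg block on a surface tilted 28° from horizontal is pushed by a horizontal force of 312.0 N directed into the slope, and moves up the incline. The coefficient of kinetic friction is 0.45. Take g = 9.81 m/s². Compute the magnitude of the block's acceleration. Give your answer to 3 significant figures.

The horizontal push has components F cos 28° = 312.0 × 0.8829 = 275.465 N up the incline and F sin 28° = 312.0 × 0.4695 = 146.484 N pressing into the surface.
The normal force is therefore N = mg cos 28° + F sin 28° = 175.823 + 146.484 = 322.307 N, and kinetic friction down the slope is μN = 0.45 × 322.307 = 145.038 N.
Along the incline: F cos 28° − mg sin 28° − μN = ma, so 275.465 − 93.498 − 145.038 = 20.3 a, giving a = 1.8192 m/s².

1.82 m/s²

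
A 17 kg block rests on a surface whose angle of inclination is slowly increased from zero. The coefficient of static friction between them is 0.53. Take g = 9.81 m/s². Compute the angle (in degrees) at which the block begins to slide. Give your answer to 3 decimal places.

27.924°

At the threshold of sliding, static friction is at its maximum μ_s N and exactly balances the weight component along the incline: mg sin θ = μ_s mg cos θ.
Hence tan θ = μ_s = 0.53, so θ = arctan(0.53) = 27.9236°.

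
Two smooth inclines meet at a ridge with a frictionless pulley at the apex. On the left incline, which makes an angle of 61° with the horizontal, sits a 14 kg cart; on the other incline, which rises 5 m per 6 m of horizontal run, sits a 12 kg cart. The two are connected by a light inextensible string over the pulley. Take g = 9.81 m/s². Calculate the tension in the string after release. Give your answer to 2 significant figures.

Resolve each weight along its own incline: the 14 kg mass has component 14 × 9.81 × sin 61° = 120.120 N down its slope, and the 12 kg mass has 12 × 9.81 × sin 39.81° = 75.363 N down its slope.
The 14 kg side's 120.120 N exceeds the other side's 75.363 N, so that mass slides down and the 12 kg mass slides up. Taking that direction as positive, Newton's second law for the whole system gives 120.120 − 75.363 = (14 + 12) a, so a = 44.757 / 26 = 1.7214 m/s².
For the 12 kg mass (up-slope positive): T − 75.363 = 12 × 1.7214, so T = 96.020 N.

96 N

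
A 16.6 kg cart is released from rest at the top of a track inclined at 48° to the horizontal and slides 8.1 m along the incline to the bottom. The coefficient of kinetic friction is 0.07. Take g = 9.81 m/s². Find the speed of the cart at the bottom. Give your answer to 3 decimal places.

The weight component along the incline is mg sin 48° = 121.018 N and the normal force is N = mg cos 48° = 108.965 N.
Friction up the slope is f = μN = 0.07 × 108.965 = 7.628 N, so the net downslope force is 121.018 − 7.628 = 113.390 N and a = 113.390 / 16.6 = 6.8307 m/s².
Starting from rest over a distance of 8.1 m, v² = 2aL = 2 × 6.8307 × 8.1 = 110.6573, so v = 10.5194 m/s.

10.519 m/s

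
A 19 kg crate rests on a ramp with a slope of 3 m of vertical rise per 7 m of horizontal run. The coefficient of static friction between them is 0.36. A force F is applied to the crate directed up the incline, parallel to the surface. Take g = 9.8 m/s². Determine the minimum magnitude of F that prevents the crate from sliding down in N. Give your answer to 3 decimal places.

The normal force is N = mg cos 23.20° = 171.145 N. With F at its minimum the crate is on the verge of sliding down, so static friction is at its maximum μ_s N = 0.36 × 171.145 = 61.612 N and acts up the slope.
Equilibrium along the incline: F + μ_s N = mg sin 23.20°, so F = 73.348 − 61.612 = 11.736 N.

11.736 N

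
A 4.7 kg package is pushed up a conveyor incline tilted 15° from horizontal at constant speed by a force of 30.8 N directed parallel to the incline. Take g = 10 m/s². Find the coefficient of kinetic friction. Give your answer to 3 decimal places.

At constant speed ΣF = 0 along the incline. The applied 30.8 N acts up the slope; the weight component mg sin 15° = 12.164 N and kinetic friction μN both act down the slope.
So 30.8 = 12.164 + μ × 45.399, giving μ = (30.8 − 12.164) / 45.399 = 0.4105.

0.410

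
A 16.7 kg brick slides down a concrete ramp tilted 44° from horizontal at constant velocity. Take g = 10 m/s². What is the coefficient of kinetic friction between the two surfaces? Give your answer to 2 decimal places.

0.97

At constant velocity the net force along the incline is zero: mg sin 44° = μ mg cos 44°.
So μ = tan 44° = 0.6947 / 0.7193 = 0.9658.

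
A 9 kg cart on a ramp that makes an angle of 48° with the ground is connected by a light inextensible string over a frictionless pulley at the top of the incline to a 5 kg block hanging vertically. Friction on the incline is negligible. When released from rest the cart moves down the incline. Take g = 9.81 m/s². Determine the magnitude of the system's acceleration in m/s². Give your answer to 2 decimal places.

1.18 m/s²

For the cart on the incline: the weight component along the slope is m₁g sin 48° = 9 × 9.81 × 0.7431 = 65.608 N and the normal force is N = m₁g cos 48° = 59.078 N.
Newton's second law for the cart (down-slope positive): 65.608 − T = 9 a. For the hanging block (upward positive): T − 5 × 9.81 = 5 a.
Adding the two equations eliminates T: 16.558 = 14 a, so a = 1.1827 m/s².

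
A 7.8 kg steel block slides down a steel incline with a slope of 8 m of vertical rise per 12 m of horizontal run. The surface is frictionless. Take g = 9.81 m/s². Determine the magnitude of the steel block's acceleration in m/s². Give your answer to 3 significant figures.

5.44 m/s²

Resolving the weight along the incline: the component pulling the steel block down the slope is mg sin 33.69° = 7.8 × 9.81 × 0.5547 = 42.445 N, and the normal force is N = mg cos 33.69° = 7.8 × 9.81 × 0.8321 = 63.671 N.
With no friction the net force along the incline is 42.445 N, so a = g sin 33.69° = 42.445 / 7.8 = 5.4417 m/s².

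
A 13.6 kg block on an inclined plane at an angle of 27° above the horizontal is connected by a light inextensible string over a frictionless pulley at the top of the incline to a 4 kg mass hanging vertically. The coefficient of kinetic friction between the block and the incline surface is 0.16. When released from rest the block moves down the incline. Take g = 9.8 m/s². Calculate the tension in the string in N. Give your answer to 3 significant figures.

For the block on the incline: the weight component along the slope is m₁g sin 27° = 13.6 × 9.8 × 0.4540 = 60.509 N and the normal force is N = m₁g cos 27° = 118.753 N.
Kinetic friction opposes the block's motion down the incline: f = μN = 0.16 × 118.753 = 19.000 N acting up the slope.
Newton's second law for the block (down-slope positive): 60.509 − 19.000 − T = 13.6 a. For the hanging mass (upward positive): T − 4 × 9.8 = 4 a.
Adding the two equations eliminates T: 2.309 = 17.6 a, so a = 0.1312 m/s².
Then from the hanging mass's equation, T = 4 × (9.8 + 0.1312) = 39.725 N.

39.7 N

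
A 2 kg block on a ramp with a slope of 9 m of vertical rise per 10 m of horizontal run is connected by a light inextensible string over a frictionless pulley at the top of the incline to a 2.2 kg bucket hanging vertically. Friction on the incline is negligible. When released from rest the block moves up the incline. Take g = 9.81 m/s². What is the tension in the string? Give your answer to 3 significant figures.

17.2 N

For the block on the incline: the weight component along the slope is m₁g sin 41.99° = 2 × 9.81 × 0.6690 = 13.126 N and the normal force is N = m₁g cos 41.99° = 14.583 N.
Newton's second law for the block (up-slope positive): T − 13.126 = 2 a. For the hanging bucket (downward positive): 2.2 × 9.81 − T = 2.2 a.
Adding the two equations eliminates T: 8.456 = 4.2 a, so a = 2.0133 m/s².
Then from the hanging bucket's equation, T = 2.2 × (9.81 − 2.0133) = 17.153 N.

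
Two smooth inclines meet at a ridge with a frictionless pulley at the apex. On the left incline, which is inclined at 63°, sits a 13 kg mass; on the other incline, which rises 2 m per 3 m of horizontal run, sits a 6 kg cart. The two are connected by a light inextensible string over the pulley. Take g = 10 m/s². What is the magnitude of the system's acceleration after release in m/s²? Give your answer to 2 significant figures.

Resolve each weight along its own incline: the 13 kg mass has component 13 × 10 × sin 63° = 115.831 N down its slope, and the 6 kg mass has 6 × 10 × sin 33.69° = 33.282 N down its slope.
The 13 kg side's 115.831 N exceeds the other side's 33.282 N, so that mass slides down and the 6 kg mass slides up. Taking that direction as positive, Newton's second law for the whole system gives 115.831 − 33.282 = (13 + 6) a, so a = 82.549 / 19 = 4.3447 m/s².

4.3 m/s²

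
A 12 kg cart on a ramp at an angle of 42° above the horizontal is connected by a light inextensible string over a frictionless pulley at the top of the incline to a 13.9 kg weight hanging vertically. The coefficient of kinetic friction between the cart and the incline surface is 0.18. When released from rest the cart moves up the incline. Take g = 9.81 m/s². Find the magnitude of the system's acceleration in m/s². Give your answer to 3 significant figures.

1.62 m/s²

For the cart on the incline: the weight component along the slope is m₁g sin 42° = 12 × 9.81 × 0.6691 = 78.766 N and the normal force is N = m₁g cos 42° = 87.483 N.
Kinetic friction opposes the cart's motion up the incline: f = μN = 0.18 × 87.483 = 15.747 N acting down the slope.
Newton's second law for the cart (up-slope positive): T − 78.766 − 15.747 = 12 a. For the hanging weight (downward positive): 13.9 × 9.81 − T = 13.9 a.
Adding the two equations eliminates T: 41.846 = 25.9 a, so a = 1.6157 m/s².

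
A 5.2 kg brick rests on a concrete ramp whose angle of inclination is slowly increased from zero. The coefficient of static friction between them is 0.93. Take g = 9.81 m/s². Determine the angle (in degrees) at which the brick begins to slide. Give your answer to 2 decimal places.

42.92°

At the threshold of sliding, static friction is at its maximum μ_s N and exactly balances the weight component along the incline: mg sin θ = μ_s mg cos θ.
Hence tan θ = μ_s = 0.93, so θ = arctan(0.93) = 42.9228°.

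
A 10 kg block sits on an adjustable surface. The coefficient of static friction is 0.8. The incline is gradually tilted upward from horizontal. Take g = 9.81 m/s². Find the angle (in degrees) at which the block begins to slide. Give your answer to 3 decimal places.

At the threshold of sliding, static friction is at its maximum μ_s N and exactly balances the weight component along the incline: mg sin θ = μ_s mg cos θ.
Hence tan θ = μ_s = 0.8, so θ = arctan(0.8) = 38.6598°.

38.660°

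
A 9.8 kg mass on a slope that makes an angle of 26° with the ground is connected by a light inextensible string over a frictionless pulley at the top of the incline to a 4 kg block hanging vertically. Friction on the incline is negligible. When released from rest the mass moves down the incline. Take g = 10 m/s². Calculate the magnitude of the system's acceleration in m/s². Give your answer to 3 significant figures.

For the mass on the incline: the weight component along the slope is m₁g sin 26° = 9.8 × 10 × 0.4384 = 42.963 N and the normal force is N = m₁g cos 26° = 88.082 N.
Newton's second law for the mass (down-slope positive): 42.963 − T = 9.8 a. For the hanging block (upward positive): T − 4 × 10 = 4 a.
Adding the two equations eliminates T: 2.963 = 13.8 a, so a = 0.2147 m/s².

0.215 m/s²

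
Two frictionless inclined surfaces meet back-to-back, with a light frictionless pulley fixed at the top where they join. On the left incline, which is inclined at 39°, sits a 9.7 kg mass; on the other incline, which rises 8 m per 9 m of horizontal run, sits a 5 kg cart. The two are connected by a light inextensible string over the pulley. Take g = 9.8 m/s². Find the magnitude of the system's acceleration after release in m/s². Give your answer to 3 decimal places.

1.855 m/s²

Resolve each weight along its own incline: the 9.7 kg mass has component 9.7 × 9.8 × sin 39° = 59.823 N down its slope, and the 5 kg mass has 5 × 9.8 × sin 41.63° = 32.554 N down its slope.
The 9.7 kg side's 59.823 N exceeds the other side's 32.554 N, so that mass slides down and the 5 kg mass slides up. Taking that direction as positive, Newton's second law for the whole system gives 59.823 − 32.554 = (9.7 + 5) a, so a = 27.269 / 14.7 = 1.8550 m/s².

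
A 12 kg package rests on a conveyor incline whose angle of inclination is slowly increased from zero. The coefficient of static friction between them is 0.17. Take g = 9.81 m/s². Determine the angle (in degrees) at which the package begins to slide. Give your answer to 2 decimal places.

9.65°

At the threshold of sliding, static friction is at its maximum μ_s N and exactly balances the weight component along the incline: mg sin θ = μ_s mg cos θ.
Hence tan θ = μ_s = 0.17, so θ = arctan(0.17) = 9.6480°.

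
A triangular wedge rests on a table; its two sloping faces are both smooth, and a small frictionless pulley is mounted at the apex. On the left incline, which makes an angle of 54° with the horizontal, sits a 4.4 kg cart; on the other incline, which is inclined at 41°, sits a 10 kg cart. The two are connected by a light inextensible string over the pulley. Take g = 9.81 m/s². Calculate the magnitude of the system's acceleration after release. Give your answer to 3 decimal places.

2.044 m/s²

Resolve each weight along its own incline: the 4.4 kg mass has component 4.4 × 9.81 × sin 54° = 34.920 N down its slope, and the 10 kg mass has 10 × 9.81 × sin 41° = 64.359 N down its slope.
The 10 kg side's 64.359 N exceeds the other side's 34.920 N, so that mass slides down and the 4.4 kg mass slides up. Taking that direction as positive, Newton's second law for the whole system gives 64.359 − 34.920 = (4.4 + 10) a, so a = 29.439 / 14.4 = 2.0444 m/s².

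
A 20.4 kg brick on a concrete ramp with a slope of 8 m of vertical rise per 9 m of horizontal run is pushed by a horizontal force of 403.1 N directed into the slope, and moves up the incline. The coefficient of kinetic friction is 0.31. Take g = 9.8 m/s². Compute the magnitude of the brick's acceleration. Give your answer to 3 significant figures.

The horizontal push has components F cos 41.63° = 403.1 × 0.7474 = 301.277 N up the incline and F sin 41.63° = 403.1 × 0.6644 = 267.820 N pressing into the surface.
The normal force is therefore N = mg cos 41.63° + F sin 41.63° = 149.420 + 267.820 = 417.240 N, and kinetic friction down the slope is μN = 0.31 × 417.240 = 129.344 N.
Along the incline: F cos 41.63° − mg sin 41.63° − μN = ma, so 301.277 − 132.827 − 129.344 = 20.4 a, giving a = 1.9170 m/s².

1.92 m/s²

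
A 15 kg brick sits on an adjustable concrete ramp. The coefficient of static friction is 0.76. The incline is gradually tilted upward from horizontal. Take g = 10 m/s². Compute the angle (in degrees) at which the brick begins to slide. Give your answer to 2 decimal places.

At the threshold of sliding, static friction is at its maximum μ_s N and exactly balances the weight component along the incline: mg sin θ = μ_s mg cos θ.
Hence tan θ = μ_s = 0.76, so θ = arctan(0.76) = 37.2348°.

37.23°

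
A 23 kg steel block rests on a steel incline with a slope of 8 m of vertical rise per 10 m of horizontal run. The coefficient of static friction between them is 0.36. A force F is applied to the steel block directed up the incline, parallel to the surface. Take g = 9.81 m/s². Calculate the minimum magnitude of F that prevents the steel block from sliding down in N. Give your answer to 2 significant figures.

The normal force is N = mg cos 38.66° = 176.187 N. With F at its minimum the steel block is on the verge of sliding down, so static friction is at its maximum μ_s N = 0.36 × 176.187 = 63.427 N and acts up the slope.
Equilibrium along the incline: F + μ_s N = mg sin 38.66°, so F = 140.950 − 63.427 = 77.523 N.

78 N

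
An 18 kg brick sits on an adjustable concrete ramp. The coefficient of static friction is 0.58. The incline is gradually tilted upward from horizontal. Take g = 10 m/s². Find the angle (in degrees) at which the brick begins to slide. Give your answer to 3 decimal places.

At the threshold of sliding, static friction is at its maximum μ_s N and exactly balances the weight component along the incline: mg sin θ = μ_s mg cos θ.
Hence tan θ = μ_s = 0.58, so θ = arctan(0.58) = 30.1137°.

30.114°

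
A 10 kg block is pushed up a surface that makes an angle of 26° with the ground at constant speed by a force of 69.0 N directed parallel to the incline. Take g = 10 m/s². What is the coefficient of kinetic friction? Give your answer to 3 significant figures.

0.280

At constant speed ΣF = 0 along the incline. The applied 69.0 N acts up the slope; the weight component mg sin 26° = 43.837 N and kinetic friction μN both act down the slope.
So 69.0 = 43.837 + μ × 89.879, giving μ = (69.0 − 43.837) / 89.879 = 0.2800.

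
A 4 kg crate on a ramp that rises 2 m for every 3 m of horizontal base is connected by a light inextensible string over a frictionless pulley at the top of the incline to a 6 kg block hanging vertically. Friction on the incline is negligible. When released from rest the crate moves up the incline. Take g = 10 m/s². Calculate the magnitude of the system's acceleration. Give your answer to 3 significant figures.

For the crate on the incline: the weight component along the slope is m₁g sin 33.69° = 4 × 10 × 0.5547 = 22.188 N and the normal force is N = m₁g cos 33.69° = 33.282 N.
Newton's second law for the crate (up-slope positive): T − 22.188 = 4 a. For the hanging block (downward positive): 6 × 10 − T = 6 a.
Adding the two equations eliminates T: 37.812 = 10 a, so a = 3.7812 m/s².

3.78 m/s²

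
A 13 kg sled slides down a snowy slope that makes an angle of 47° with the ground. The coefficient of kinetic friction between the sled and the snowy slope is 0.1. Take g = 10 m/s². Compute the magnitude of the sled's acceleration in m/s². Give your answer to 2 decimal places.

Resolving the weight along the incline: the component pulling the sled down the slope is mg sin 47° = 13 × 10 × 0.7314 = 95.082 N, and the normal force is N = mg cos 47° = 13 × 10 × 0.6820 = 88.660 N.
Kinetic friction acts up the slope with magnitude f = μN = 0.1 × 88.660 = 8.866 N.
Net force along the incline is 95.082 − 8.866 = 86.216 N, so a = 86.216 / 13 = 6.6320 m/s².

6.63 m/s²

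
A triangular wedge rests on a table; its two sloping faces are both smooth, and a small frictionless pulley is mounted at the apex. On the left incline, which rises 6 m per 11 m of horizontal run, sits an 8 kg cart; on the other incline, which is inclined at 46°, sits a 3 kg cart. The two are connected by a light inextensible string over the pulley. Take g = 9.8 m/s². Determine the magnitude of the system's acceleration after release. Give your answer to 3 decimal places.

1.490 m/s²

Resolve each weight along its own incline: the 8 kg mass has component 8 × 9.8 × sin 28.61° = 37.542 N down its slope, and the 3 kg mass has 3 × 9.8 × sin 46° = 21.149 N down its slope.
The 8 kg side's 37.542 N exceeds the other side's 21.149 N, so that mass slides down and the 3 kg mass slides up. Taking that direction as positive, Newton's second law for the whole system gives 37.542 − 21.149 = (8 + 3) a, so a = 16.393 / 11 = 1.4903 m/s².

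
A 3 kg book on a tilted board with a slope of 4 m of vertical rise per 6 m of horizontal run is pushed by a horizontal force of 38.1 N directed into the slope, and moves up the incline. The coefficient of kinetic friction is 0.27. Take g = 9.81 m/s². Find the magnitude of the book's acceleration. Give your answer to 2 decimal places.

The horizontal push has components F cos 33.69° = 38.1 × 0.8321 = 31.703 N up the incline and F sin 33.69° = 38.1 × 0.5547 = 21.134 N pressing into the surface.
The normal force is therefore N = mg cos 33.69° + F sin 33.69° = 24.489 + 21.134 = 45.623 N, and kinetic friction down the slope is μN = 0.27 × 45.623 = 12.318 N.
Along the incline: F cos 33.69° − mg sin 33.69° − μN = ma, so 31.703 − 16.325 − 12.318 = 3 a, giving a = 1.0200 m/s².

1.02 m/s²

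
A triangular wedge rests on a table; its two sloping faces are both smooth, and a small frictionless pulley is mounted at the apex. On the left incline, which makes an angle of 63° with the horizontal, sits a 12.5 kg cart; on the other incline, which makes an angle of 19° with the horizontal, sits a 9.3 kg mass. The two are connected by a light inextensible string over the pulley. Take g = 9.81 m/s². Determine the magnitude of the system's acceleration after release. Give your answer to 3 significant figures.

Resolve each weight along its own incline: the 12.5 kg mass has component 12.5 × 9.81 × sin 63° = 109.260 N down its slope, and the 9.3 kg mass has 9.3 × 9.81 × sin 19° = 29.703 N down its slope.
The 12.5 kg side's 109.260 N exceeds the other side's 29.703 N, so that mass slides down and the 9.3 kg mass slides up. Taking that direction as positive, Newton's second law for the whole system gives 109.260 − 29.703 = (12.5 + 9.3) a, so a = 79.557 / 21.8 = 3.6494 m/s².

3.65 m/s²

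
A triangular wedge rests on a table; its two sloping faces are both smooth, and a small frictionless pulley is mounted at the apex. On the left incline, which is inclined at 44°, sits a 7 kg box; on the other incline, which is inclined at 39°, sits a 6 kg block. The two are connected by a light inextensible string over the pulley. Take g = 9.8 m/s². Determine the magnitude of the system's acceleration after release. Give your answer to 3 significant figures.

0.819 m/s²

Resolve each weight along its own incline: the 7 kg mass has component 7 × 9.8 × sin 44° = 47.654 N down its slope, and the 6 kg mass has 6 × 9.8 × sin 39° = 37.004 N down its slope.
The 7 kg side's 47.654 N exceeds the other side's 37.004 N, so that mass slides down and the 6 kg mass slides up. Taking that direction as positive, Newton's second law for the whole system gives 47.654 − 37.004 = (7 + 6) a, so a = 10.650 / 13 = 0.8192 m/s².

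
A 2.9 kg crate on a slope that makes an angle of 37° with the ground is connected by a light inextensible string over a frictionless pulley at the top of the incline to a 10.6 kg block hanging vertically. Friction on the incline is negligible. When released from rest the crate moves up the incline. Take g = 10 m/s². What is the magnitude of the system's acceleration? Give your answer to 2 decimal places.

For the crate on the incline: the weight component along the slope is m₁g sin 37° = 2.9 × 10 × 0.6018 = 17.452 N and the normal force is N = m₁g cos 37° = 23.160 N.
Newton's second law for the crate (up-slope positive): T − 17.452 = 2.9 a. For the hanging block (downward positive): 10.6 × 10 − T = 10.6 a.
Adding the two equations eliminates T: 88.548 = 13.5 a, so a = 6.5591 m/s².

6.56 m/s²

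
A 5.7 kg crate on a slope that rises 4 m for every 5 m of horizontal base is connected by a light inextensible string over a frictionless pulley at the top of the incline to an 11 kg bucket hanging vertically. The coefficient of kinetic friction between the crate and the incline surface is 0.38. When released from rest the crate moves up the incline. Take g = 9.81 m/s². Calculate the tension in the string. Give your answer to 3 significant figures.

For the crate on the incline: the weight component along the slope is m₁g sin 38.66° = 5.7 × 9.81 × 0.6247 = 34.931 N and the normal force is N = m₁g cos 38.66° = 43.664 N.
Kinetic friction opposes the crate's motion up the incline: f = μN = 0.38 × 43.664 = 16.592 N acting down the slope.
Newton's second law for the crate (up-slope positive): T − 34.931 − 16.592 = 5.7 a. For the hanging bucket (downward positive): 11 × 9.81 − T = 11 a.
Adding the two equations eliminates T: 56.387 = 16.7 a, so a = 3.3765 m/s².
Then from the hanging bucket's equation, T = 11 × (9.81 − 3.3765) = 70.769 N.

70.8 N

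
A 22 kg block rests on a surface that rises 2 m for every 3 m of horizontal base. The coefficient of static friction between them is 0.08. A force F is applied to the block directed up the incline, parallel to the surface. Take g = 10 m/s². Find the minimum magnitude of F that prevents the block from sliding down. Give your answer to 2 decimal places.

The normal force is N = mg cos 33.69° = 183.051 N. With F at its minimum the block is on the verge of sliding down, so static friction is at its maximum μ_s N = 0.08 × 183.051 = 14.644 N and acts up the slope.
Equilibrium along the incline: F + μ_s N = mg sin 33.69°, so F = 122.034 − 14.644 = 107.390 N.

107.39 N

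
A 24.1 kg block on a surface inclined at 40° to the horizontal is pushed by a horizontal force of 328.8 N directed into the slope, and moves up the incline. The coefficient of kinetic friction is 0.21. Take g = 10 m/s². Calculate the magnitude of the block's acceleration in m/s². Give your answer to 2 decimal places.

The horizontal push has components F cos 40° = 328.8 × 0.7660 = 251.861 N up the incline and F sin 40° = 328.8 × 0.6428 = 211.353 N pressing into the surface.
The normal force is therefore N = mg cos 40° + F sin 40° = 184.606 + 211.353 = 395.959 N, and kinetic friction down the slope is μN = 0.21 × 395.959 = 83.151 N.
Along the incline: F cos 40° − mg sin 40° − μN = ma, so 251.861 − 154.915 − 83.151 = 24.1 a, giving a = 0.5724 m/s².

0.57 m/s²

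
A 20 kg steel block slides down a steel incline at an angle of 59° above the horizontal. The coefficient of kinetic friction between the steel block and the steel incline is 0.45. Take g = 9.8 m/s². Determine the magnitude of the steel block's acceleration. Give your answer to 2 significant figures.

Resolving the weight along the incline: the component pulling the steel block down the slope is mg sin 59° = 20 × 9.8 × 0.8572 = 168.011 N, and the normal force is N = mg cos 59° = 20 × 9.8 × 0.5150 = 100.940 N.
Kinetic friction acts up the slope with magnitude f = μN = 0.45 × 100.940 = 45.423 N.
Net force along the incline is 168.011 − 45.423 = 122.588 N, so a = 122.588 / 20 = 6.1294 m/s².

6.1 m/s²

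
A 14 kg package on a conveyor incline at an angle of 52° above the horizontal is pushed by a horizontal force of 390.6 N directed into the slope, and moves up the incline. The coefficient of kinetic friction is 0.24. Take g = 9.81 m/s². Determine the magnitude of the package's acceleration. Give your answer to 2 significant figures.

2.7 m/s²

The horizontal push has components F cos 52° = 390.6 × 0.6157 = 240.492 N up the incline and F sin 52° = 390.6 × 0.7880 = 307.793 N pressing into the surface.
The normal force is therefore N = mg cos 52° + F sin 52° = 84.560 + 307.793 = 392.353 N, and kinetic friction down the slope is μN = 0.24 × 392.353 = 94.165 N.
Along the incline: F cos 52° − mg sin 52° − μN = ma, so 240.492 − 108.224 − 94.165 = 14 a, giving a = 2.7216 m/s².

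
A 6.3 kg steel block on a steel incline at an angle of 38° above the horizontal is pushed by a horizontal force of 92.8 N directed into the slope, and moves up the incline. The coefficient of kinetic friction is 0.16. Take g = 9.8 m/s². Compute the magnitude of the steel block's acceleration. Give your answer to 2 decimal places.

The horizontal push has components F cos 38° = 92.8 × 0.7880 = 73.126 N up the incline and F sin 38° = 92.8 × 0.6157 = 57.137 N pressing into the surface.
The normal force is therefore N = mg cos 38° + F sin 38° = 48.651 + 57.137 = 105.788 N, and kinetic friction down the slope is μN = 0.16 × 105.788 = 16.926 N.
Along the incline: F cos 38° − mg sin 38° − μN = ma, so 73.126 − 38.013 − 16.926 = 6.3 a, giving a = 2.8868 m/s².

2.89 m/s²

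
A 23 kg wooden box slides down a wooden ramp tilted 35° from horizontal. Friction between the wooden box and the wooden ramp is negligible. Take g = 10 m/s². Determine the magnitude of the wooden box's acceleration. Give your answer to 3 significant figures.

Resolving the weight along the incline: the component pulling the wooden box down the slope is mg sin 35° = 23 × 10 × 0.5736 = 131.928 N, and the normal force is N = mg cos 35° = 23 × 10 × 0.8192 = 188.416 N.
With no friction the net force along the incline is 131.928 N, so a = g sin 35° = 131.928 / 23 = 5.7360 m/s².

5.74 m/s²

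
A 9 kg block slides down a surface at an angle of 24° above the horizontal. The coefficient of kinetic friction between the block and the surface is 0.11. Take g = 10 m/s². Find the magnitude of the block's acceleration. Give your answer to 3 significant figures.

Resolving the weight along the incline: the component pulling the block down the slope is mg sin 24° = 9 × 10 × 0.4067 = 36.603 N, and the normal force is N = mg cos 24° = 9 × 10 × 0.9135 = 82.215 N.
Kinetic friction acts up the slope with magnitude f = μN = 0.11 × 82.215 = 9.044 N.
Net force along the incline is 36.603 − 9.044 = 27.559 N, so a = 27.559 / 9 = 3.0621 m/s².

3.06 m/s²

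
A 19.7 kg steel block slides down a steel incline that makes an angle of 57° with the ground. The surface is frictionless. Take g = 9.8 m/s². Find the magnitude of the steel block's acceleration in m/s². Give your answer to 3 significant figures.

8.22 m/s²

Resolving the weight along the incline: the component pulling the steel block down the slope is mg sin 57° = 19.7 × 9.8 × 0.8387 = 161.919 N, and the normal force is N = mg cos 57° = 19.7 × 9.8 × 0.5446 = 105.140 N.
With no friction the net force along the incline is 161.919 N, so a = g sin 57° = 161.919 / 19.7 = 8.2192 m/s².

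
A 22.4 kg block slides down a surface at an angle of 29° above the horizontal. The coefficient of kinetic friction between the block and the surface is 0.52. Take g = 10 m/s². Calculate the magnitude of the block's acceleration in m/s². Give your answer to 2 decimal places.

Resolving the weight along the incline: the component pulling the block down the slope is mg sin 29° = 22.4 × 10 × 0.4848 = 108.595 N, and the normal force is N = mg cos 29° = 22.4 × 10 × 0.8746 = 195.910 N.
Kinetic friction acts up the slope with magnitude f = μN = 0.52 × 195.910 = 101.873 N.
Net force along the incline is 108.595 − 101.873 = 6.722 N, so a = 6.722 / 22.4 = 0.3001 m/s².

0.30 m/s²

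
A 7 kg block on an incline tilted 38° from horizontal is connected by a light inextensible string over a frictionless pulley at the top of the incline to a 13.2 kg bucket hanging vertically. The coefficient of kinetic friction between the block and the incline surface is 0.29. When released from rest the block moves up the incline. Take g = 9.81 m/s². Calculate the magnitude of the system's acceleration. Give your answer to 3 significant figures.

3.54 m/s²

For the block on the incline: the weight component along the slope is m₁g sin 38° = 7 × 9.81 × 0.6157 = 42.280 N and the normal force is N = m₁g cos 38° = 54.113 N.
Kinetic friction opposes the block's motion up the incline: f = μN = 0.29 × 54.113 = 15.693 N acting down the slope.
Newton's second law for the block (up-slope positive): T − 42.280 − 15.693 = 7 a. For the hanging bucket (downward positive): 13.2 × 9.81 − T = 13.2 a.
Adding the two equations eliminates T: 71.519 = 20.2 a, so a = 3.5405 m/s².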